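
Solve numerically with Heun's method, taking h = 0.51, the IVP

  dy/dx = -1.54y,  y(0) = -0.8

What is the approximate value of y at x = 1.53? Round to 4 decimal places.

-0.1145

Heun: k1 = f(x_n, y_n); k2 = f(x_n + h, y_n + h·k1); y_{n+1} = y_n + (h/2)·(k1 + k2).
x=0.000000, y=-0.800000:
  k1 = f(0.000000, -0.800000) = 1.232000
  k2 = f(0.510000, -0.171680) = 0.264387
  y ← -0.800000 + (0.51/2)·(1.232000 + 0.264387) = -0.418421
x=0.510000, y=-0.418421:
  k1 = f(0.510000, -0.418421) = 0.644369
  k2 = f(1.020000, -0.089793) = 0.138282
  y ← -0.418421 + (0.51/2)·(0.644369 + 0.138282) = -0.218845
x=1.020000, y=-0.218845:
  k1 = f(1.020000, -0.218845) = 0.337022
  k2 = f(1.530000, -0.046964) = 0.072325
  y ← -0.218845 + (0.51/2)·(0.337022 + 0.072325) = -0.114462
y(1.53) ≈ -0.1145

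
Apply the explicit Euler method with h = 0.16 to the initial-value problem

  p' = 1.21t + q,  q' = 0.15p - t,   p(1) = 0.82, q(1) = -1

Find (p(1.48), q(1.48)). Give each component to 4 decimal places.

0.9424, -1.4951

Euler on (p,q): p_{n+1} = p_n + h·p', q_{n+1} = q_n + h·q'.
1.000000: (0.820000, -1.000000); f=(0.210000, -0.877000) → (0.853600, -1.140320)
1.160000: (0.853600, -1.140320); f=(0.263280, -1.031960) → (0.895725, -1.305434)
1.320000: (0.895725, -1.305434); f=(0.291766, -1.185641) → (0.942407, -1.495136)
(p(1.48), q(1.48)) ≈ (0.9424, -1.4951)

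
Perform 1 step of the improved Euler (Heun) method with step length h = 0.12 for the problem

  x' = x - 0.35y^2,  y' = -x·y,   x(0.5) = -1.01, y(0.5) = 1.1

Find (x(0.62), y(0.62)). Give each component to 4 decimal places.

-1.1989, 1.2541

Heun on (x,y): k1 = f(s_n, state_n); k2 = f(s_n + h, state_n + h·k1); state_{n+1} = state_n + (h/2)·(k1 + k2).
0.500000: (-1.010000, 1.100000)
  k1 = (-1.433500, 1.111000)
  predictor → (-1.182020, 1.233320)
  k2 = (-1.714397, 1.457809)
  → (-1.198874, 1.254129)
(x(0.62), y(0.62)) ≈ (-1.1989, 1.2541)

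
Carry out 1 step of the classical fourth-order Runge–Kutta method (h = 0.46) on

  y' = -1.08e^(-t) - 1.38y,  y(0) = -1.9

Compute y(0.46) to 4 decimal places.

RK4: k1 = f(t_n, y_n); k2 = f(t_n + h/2, y_n + (h/2)·k1); k3 = f(t_n + h/2, y_n + (h/2)·k2); k4 = f(t_n + h, y_n + h·k3); y_{n+1} = y_n + (h/6)·(k1 + 2k2 + 2k3 + k4).
t=0.000000, y=-1.900000:
  k1 = f(0.000000, -1.900000) = 1.542000
  k2 = f(0.230000, -1.545340) = 1.274473
  k3 = f(0.230000, -1.606871) = 1.359386
  k4 = f(0.460000, -1.274682) = 1.077275
  y ← -1.900000 + (0.46/6)·(k1 + 2k2 + 2k3 + k4) = -1.295331
y(0.46) ≈ -1.2953

-1.2953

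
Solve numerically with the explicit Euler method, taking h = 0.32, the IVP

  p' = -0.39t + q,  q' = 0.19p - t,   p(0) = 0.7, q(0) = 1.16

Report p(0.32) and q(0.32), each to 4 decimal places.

1.0712, 1.2026

Euler on (p,q): p_{n+1} = p_n + h·p', q_{n+1} = q_n + h·q'.
0.000000: (0.700000, 1.160000); f=(1.160000, 0.133000) → (1.071200, 1.202560)
(p(0.32), q(0.32)) ≈ (1.0712, 1.2026)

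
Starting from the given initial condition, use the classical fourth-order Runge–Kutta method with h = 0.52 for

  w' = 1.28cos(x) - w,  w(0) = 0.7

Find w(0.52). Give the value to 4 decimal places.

0.9088

RK4: k1 = f(x_n, w_n); k2 = f(x_n + h/2, w_n + (h/2)·k1); k3 = f(x_n + h/2, w_n + (h/2)·k2); k4 = f(x_n + h, w_n + h·k3); w_{n+1} = w_n + (h/6)·(k1 + 2k2 + 2k3 + k4).
x=0.000000, w=0.700000:
  k1 = f(0.000000, 0.700000) = 0.580000
  k2 = f(0.260000, 0.850800) = 0.386179
  k3 = f(0.260000, 0.800407) = 0.436573
  k4 = f(0.520000, 0.927018) = 0.183791
  w ← 0.700000 + (0.52/6)·(k1 + 2k2 + 2k3 + k4) = 0.908806
w(0.52) ≈ 0.9088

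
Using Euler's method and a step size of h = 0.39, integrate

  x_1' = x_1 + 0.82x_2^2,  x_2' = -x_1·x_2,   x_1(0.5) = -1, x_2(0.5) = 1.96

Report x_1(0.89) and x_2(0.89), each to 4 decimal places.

-0.1615, 2.7244

Euler on (x_1,x_2): x_1_{n+1} = x_1_n + h·x_1', x_2_{n+1} = x_2_n + h·x_2'.
0.500000: (-1.000000, 1.960000); f=(2.150112, 1.960000) → (-0.161456, 2.724400)
(x_1(0.89), x_2(0.89)) ≈ (-0.1615, 2.7244)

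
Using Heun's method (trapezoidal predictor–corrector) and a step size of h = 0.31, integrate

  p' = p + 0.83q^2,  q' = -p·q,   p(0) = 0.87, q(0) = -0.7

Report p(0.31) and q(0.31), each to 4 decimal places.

1.2977, -0.5053

Heun on (p,q): k1 = f(t_n, state_n); k2 = f(t_n + h, state_n + h·k1); state_{n+1} = state_n + (h/2)·(k1 + k2).
0.000000: (0.870000, -0.700000)
  k1 = (1.276700, 0.609000)
  predictor → (1.265777, -0.511210)
  k2 = (1.482686, 0.647078)
  → (1.297705, -0.505308)
(p(0.31), q(0.31)) ≈ (1.2977, -0.5053)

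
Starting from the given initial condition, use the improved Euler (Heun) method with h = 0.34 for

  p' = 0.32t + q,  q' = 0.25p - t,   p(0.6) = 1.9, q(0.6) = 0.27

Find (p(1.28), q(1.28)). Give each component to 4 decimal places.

Heun on (p,q): k1 = f(t_n, state_n); k2 = f(t_n + h, state_n + h·k1); state_{n+1} = state_n + (h/2)·(k1 + k2).
0.600000: (1.900000, 0.270000)
  k1 = (0.462000, -0.125000)
  predictor → (2.057080, 0.227500)
  k2 = (0.528300, -0.425730)
  → (2.068351, 0.176376)
0.940000: (2.068351, 0.176376)
  k1 = (0.477176, -0.422912)
  predictor → (2.230591, 0.032586)
  k2 = (0.442186, -0.722352)
  → (2.224642, -0.018319)
(p(1.28), q(1.28)) ≈ (2.2246, -0.0183)

2.2246, -0.0183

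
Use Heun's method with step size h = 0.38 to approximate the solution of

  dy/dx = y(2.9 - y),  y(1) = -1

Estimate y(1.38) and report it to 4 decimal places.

Heun: k1 = f(x_n, y_n); k2 = f(x_n + h, y_n + h·k1); y_{n+1} = y_n + (h/2)·(k1 + k2).
x=1.000000, y=-1.000000:
  k1 = f(1.000000, -1.000000) = -3.900000
  k2 = f(1.380000, -2.482000) = -13.358124
  y ← -1.000000 + (0.38/2)·(-3.900000 + (-13.358124)) = -4.279044
y(1.38) ≈ -4.2790

-4.2790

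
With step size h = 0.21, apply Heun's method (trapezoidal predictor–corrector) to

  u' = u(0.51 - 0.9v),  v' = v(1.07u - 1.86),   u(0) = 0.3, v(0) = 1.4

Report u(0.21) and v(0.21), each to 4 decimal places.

0.2673, 1.0156

Heun on (u,v): k1 = f(x_n, state_n); k2 = f(x_n + h, state_n + h·k1); state_{n+1} = state_n + (h/2)·(k1 + k2).
0.000000: (0.300000, 1.400000)
  k1 = (-0.225000, -2.154600)
  predictor → (0.252750, 0.947534)
  k2 = (-0.086638, -1.506160)
  → (0.267278, 1.015620)
(u(0.21), v(0.21)) ≈ (0.2673, 1.0156)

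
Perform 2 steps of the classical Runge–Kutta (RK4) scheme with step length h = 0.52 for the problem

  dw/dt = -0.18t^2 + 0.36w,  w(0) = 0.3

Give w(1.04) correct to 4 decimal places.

0.3619

RK4: k1 = f(t_n, w_n); k2 = f(t_n + h/2, w_n + (h/2)·k1); k3 = f(t_n + h/2, w_n + (h/2)·k2); k4 = f(t_n + h, w_n + h·k3); w_{n+1} = w_n + (h/6)·(k1 + 2k2 + 2k3 + k4).
t=0.000000, w=0.300000:
  k1 = f(0.000000, 0.300000) = 0.108000
  k2 = f(0.260000, 0.328080) = 0.105941
  k3 = f(0.260000, 0.327545) = 0.105748
  k4 = f(0.520000, 0.354989) = 0.079124
  w ← 0.300000 + (0.52/6)·(k1 + 2k2 + 2k3 + k4) = 0.352910
t=0.520000, w=0.352910:
  k1 = f(0.520000, 0.352910) = 0.078376
  k2 = f(0.780000, 0.373288) = 0.024872
  k3 = f(0.780000, 0.359377) = 0.019864
  k4 = f(1.040000, 0.363239) = -0.063922
  w ← 0.352910 + (0.52/6)·(k1 + 2k2 + 2k3 + k4) = 0.361917
w(1.04) ≈ 0.3619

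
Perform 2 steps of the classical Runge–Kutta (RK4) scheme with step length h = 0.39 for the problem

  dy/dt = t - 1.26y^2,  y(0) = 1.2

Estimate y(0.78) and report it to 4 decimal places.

0.7531

RK4: k1 = f(t_n, y_n); k2 = f(t_n + h/2, y_n + (h/2)·k1); k3 = f(t_n + h/2, y_n + (h/2)·k2); k4 = f(t_n + h, y_n + h·k3); y_{n+1} = y_n + (h/6)·(k1 + 2k2 + 2k3 + k4).
t=0.000000, y=1.200000:
  k1 = f(0.000000, 1.200000) = -1.814400
  k2 = f(0.195000, 0.846192) = -0.707212
  k3 = f(0.195000, 1.062094) = -1.226334
  k4 = f(0.390000, 0.721730) = -0.266326
  y ← 1.200000 + (0.39/6)·(k1 + 2k2 + 2k3 + k4) = 0.813392
t=0.390000, y=0.813392:
  k1 = f(0.390000, 0.813392) = -0.443624
  k2 = f(0.585000, 0.726885) = -0.080736
  k3 = f(0.585000, 0.797648) = -0.216666
  k4 = f(0.780000, 0.728892) = 0.110582
  y ← 0.813392 + (0.39/6)·(k1 + 2k2 + 2k3 + k4) = 0.753082
y(0.78) ≈ 0.7531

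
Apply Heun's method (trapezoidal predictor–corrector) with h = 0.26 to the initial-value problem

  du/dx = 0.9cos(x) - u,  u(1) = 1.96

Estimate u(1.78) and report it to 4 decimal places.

0.9627

Heun: k1 = f(x_n, u_n); k2 = f(x_n + h, u_n + h·k1); u_{n+1} = u_n + (h/2)·(k1 + k2).
x=1.000000, u=1.960000:
  k1 = f(1.000000, 1.960000) = -1.473728
  k2 = f(1.260000, 1.576831) = -1.301596
  u ← 1.960000 + (0.26/2)·(-1.473728 + (-1.301596)) = 1.599208
x=1.260000, u=1.599208:
  k1 = f(1.260000, 1.599208) = -1.323973
  k2 = f(1.520000, 1.254975) = -1.209278
  u ← 1.599208 + (0.26/2)·(-1.323973 + (-1.209278)) = 1.269885
x=1.520000, u=1.269885:
  k1 = f(1.520000, 1.269885) = -1.224188
  k2 = f(1.780000, 0.951596) = -1.138509
  u ← 1.269885 + (0.26/2)·(-1.224188 + (-1.138509)) = 0.962735
u(1.78) ≈ 0.9627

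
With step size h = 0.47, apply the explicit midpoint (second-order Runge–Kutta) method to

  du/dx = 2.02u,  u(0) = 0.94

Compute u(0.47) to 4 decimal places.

Midpoint: k1 = f(x_n, u_n); k2 = f(x_n + h/2, u_n + (h/2)·k1); u_{n+1} = u_n + h·k2.
x=0.000000, u=0.940000:
  k1 = f(0.000000, 0.940000) = 1.898800
  k2 = f(0.235000, 1.386218) = 2.800160
  u ← 0.940000 + 0.47·2.800160 = 2.256075
u(0.47) ≈ 2.2561

2.2561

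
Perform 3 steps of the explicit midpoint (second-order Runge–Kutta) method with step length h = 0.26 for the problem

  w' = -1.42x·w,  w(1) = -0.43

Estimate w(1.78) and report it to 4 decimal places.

Midpoint: k1 = f(x_n, w_n); k2 = f(x_n + h/2, w_n + (h/2)·k1); w_{n+1} = w_n + h·k2.
x=1.000000, w=-0.430000:
  k1 = f(1.000000, -0.430000) = 0.610600
  k2 = f(1.130000, -0.350622) = 0.562608
  w ← -0.430000 + 0.26·0.562608 = -0.283722
x=1.260000, w=-0.283722:
  k1 = f(1.260000, -0.283722) = 0.507635
  k2 = f(1.390000, -0.217729) = 0.429754
  w ← -0.283722 + 0.26·0.429754 = -0.171986
x=1.520000, w=-0.171986:
  k1 = f(1.520000, -0.171986) = 0.371214
  k2 = f(1.650000, -0.123728) = 0.289895
  w ← -0.171986 + 0.26·0.289895 = -0.096613
w(1.78) ≈ -0.0966

-0.0966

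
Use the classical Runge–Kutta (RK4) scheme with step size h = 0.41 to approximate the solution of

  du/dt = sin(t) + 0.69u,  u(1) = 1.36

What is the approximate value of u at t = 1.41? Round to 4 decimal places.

2.2424

RK4: k1 = f(t_n, u_n); k2 = f(t_n + h/2, u_n + (h/2)·k1); k3 = f(t_n + h/2, u_n + (h/2)·k2); k4 = f(t_n + h, u_n + h·k3); u_{n+1} = u_n + (h/6)·(k1 + 2k2 + 2k3 + k4).
t=1.000000, u=1.360000:
  k1 = f(1.000000, 1.360000) = 1.779871
  k2 = f(1.205000, 1.724874) = 2.124002
  k3 = f(1.205000, 1.795420) = 2.172679
  k4 = f(1.410000, 2.250799) = 2.540151
  u ← 1.360000 + (0.41/6)·(k1 + 2k2 + 2k3 + k4) = 2.242415
u(1.41) ≈ 2.2424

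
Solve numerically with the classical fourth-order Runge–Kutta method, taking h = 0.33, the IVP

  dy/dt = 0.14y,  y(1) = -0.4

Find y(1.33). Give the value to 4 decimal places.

-0.4189

RK4: k1 = f(t_n, y_n); k2 = f(t_n + h/2, y_n + (h/2)·k1); k3 = f(t_n + h/2, y_n + (h/2)·k2); k4 = f(t_n + h, y_n + h·k3); y_{n+1} = y_n + (h/6)·(k1 + 2k2 + 2k3 + k4).
t=1.000000, y=-0.400000:
  k1 = f(1.000000, -0.400000) = -0.056000
  k2 = f(1.165000, -0.409240) = -0.057294
  k3 = f(1.165000, -0.409453) = -0.057323
  k4 = f(1.330000, -0.418917) = -0.058648
  y ← -0.400000 + (0.33/6)·(k1 + 2k2 + 2k3 + k4) = -0.418914
y(1.33) ≈ -0.4189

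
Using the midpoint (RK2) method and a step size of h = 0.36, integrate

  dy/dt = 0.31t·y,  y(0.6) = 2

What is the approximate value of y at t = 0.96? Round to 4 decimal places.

Midpoint: k1 = f(t_n, y_n); k2 = f(t_n + h/2, y_n + (h/2)·k1); y_{n+1} = y_n + h·k2.
t=0.600000, y=2.000000:
  k1 = f(0.600000, 2.000000) = 0.372000
  k2 = f(0.780000, 2.066960) = 0.499791
  y ← 2.000000 + 0.36·0.499791 = 2.179925
y(0.96) ≈ 2.1799

2.1799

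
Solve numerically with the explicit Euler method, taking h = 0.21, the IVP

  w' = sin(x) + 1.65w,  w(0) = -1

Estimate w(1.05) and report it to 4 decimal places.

Euler: w_{n+1} = w_n + h·f(x_n, w_n).
x=0.000000, w=-1.000000: f=-1.650000 → w ← -1.000000 + 0.21·(-1.650000) = -1.346500
x=0.210000, w=-1.346500: f=-2.013265 → w ← -1.346500 + 0.21·(-2.013265) = -1.769286
x=0.420000, w=-1.769286: f=-2.511561 → w ← -1.769286 + 0.21·(-2.511561) = -2.296713
x=0.630000, w=-2.296713: f=-3.200432 → w ← -2.296713 + 0.21·(-3.200432) = -2.968804
x=0.840000, w=-2.968804: f=-4.153884 → w ← -2.968804 + 0.21·(-4.153884) = -3.841120
w(1.05) ≈ -3.8411

-3.8411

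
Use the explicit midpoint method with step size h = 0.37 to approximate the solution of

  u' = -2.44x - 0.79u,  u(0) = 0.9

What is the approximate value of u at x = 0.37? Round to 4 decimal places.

Midpoint: k1 = f(x_n, u_n); k2 = f(x_n + h/2, u_n + (h/2)·k1); u_{n+1} = u_n + h·k2.
x=0.000000, u=0.900000:
  k1 = f(0.000000, 0.900000) = -0.711000
  k2 = f(0.185000, 0.768465) = -1.058487
  u ← 0.900000 + 0.37·(-1.058487) = 0.508360
u(0.37) ≈ 0.5084

0.5084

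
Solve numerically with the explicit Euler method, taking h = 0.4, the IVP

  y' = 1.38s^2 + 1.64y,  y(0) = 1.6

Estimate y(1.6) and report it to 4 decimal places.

Euler: y_{n+1} = y_n + h·f(s_n, y_n).
s=0.000000, y=1.600000: f=2.624000 → y ← 1.600000 + 0.4·2.624000 = 2.649600
s=0.400000, y=2.649600: f=4.566144 → y ← 2.649600 + 0.4·4.566144 = 4.476058
s=0.800000, y=4.476058: f=8.223934 → y ← 4.476058 + 0.4·8.223934 = 7.765631
s=1.200000, y=7.765631: f=14.722835 → y ← 7.765631 + 0.4·14.722835 = 13.654766
y(1.6) ≈ 13.6548

13.6548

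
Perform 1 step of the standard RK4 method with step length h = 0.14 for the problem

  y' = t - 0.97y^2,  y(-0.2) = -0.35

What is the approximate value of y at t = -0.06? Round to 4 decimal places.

-0.3868

RK4: k1 = f(t_n, y_n); k2 = f(t_n + h/2, y_n + (h/2)·k1); k3 = f(t_n + h/2, y_n + (h/2)·k2); k4 = f(t_n + h, y_n + h·k3); y_{n+1} = y_n + (h/6)·(k1 + 2k2 + 2k3 + k4).
t=-0.200000, y=-0.350000:
  k1 = f(-0.200000, -0.350000) = -0.318825
  k2 = f(-0.130000, -0.372318) = -0.264462
  k3 = f(-0.130000, -0.368512) = -0.261727
  k4 = f(-0.060000, -0.386642) = -0.205007
  y ← -0.350000 + (0.14/6)·(k1 + 2k2 + 2k3 + k4) = -0.386778
y(-0.06) ≈ -0.3868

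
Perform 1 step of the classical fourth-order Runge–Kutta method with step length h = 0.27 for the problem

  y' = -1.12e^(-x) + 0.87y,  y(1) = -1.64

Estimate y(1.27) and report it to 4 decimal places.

-2.1847

RK4: k1 = f(x_n, y_n); k2 = f(x_n + h/2, y_n + (h/2)·k1); k3 = f(x_n + h/2, y_n + (h/2)·k2); k4 = f(x_n + h, y_n + h·k3); y_{n+1} = y_n + (h/6)·(k1 + 2k2 + 2k3 + k4).
x=1.000000, y=-1.640000:
  k1 = f(1.000000, -1.640000) = -1.838825
  k2 = f(1.135000, -1.888241) = -2.002763
  k3 = f(1.135000, -1.910373) = -2.022017
  k4 = f(1.270000, -2.185945) = -2.216303
  y ← -1.640000 + (0.27/6)·(k1 + 2k2 + 2k3 + k4) = -2.184711
y(1.27) ≈ -2.1847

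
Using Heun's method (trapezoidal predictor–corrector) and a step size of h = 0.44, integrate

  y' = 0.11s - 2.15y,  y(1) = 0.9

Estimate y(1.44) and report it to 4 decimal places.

Heun: k1 = f(s_n, y_n); k2 = f(s_n + h, y_n + h·k1); y_{n+1} = y_n + (h/2)·(k1 + k2).
s=1.000000, y=0.900000:
  k1 = f(1.000000, 0.900000) = -1.825000
  k2 = f(1.440000, 0.097000) = -0.050150
  y ← 0.900000 + (0.44/2)·(-1.825000 + (-0.050150)) = 0.487467
y(1.44) ≈ 0.4875

0.4875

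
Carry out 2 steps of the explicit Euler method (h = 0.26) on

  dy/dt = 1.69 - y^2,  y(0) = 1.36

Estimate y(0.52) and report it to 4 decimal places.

1.3059

Euler: y_{n+1} = y_n + h·f(t_n, y_n).
t=0.000000, y=1.360000: f=-0.159600 → y ← 1.360000 + 0.26·(-0.159600) = 1.318504
t=0.260000, y=1.318504: f=-0.048453 → y ← 1.318504 + 0.26·(-0.048453) = 1.305906
y(0.52) ≈ 1.3059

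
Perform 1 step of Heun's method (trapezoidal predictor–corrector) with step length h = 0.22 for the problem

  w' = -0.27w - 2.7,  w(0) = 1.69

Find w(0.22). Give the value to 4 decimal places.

Heun: k1 = f(t_n, w_n); k2 = f(t_n + h, w_n + h·k1); w_{n+1} = w_n + (h/2)·(k1 + k2).
t=0.000000, w=1.690000:
  k1 = f(0.000000, 1.690000) = -3.156300
  k2 = f(0.220000, 0.995614) = -2.968816
  w ← 1.690000 + (0.22/2)·(-3.156300 + (-2.968816)) = 1.016237
w(0.22) ≈ 1.0162

1.0162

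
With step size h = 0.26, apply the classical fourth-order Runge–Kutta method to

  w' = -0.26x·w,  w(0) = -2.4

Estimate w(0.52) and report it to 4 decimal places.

-2.3171

RK4: k1 = f(x_n, w_n); k2 = f(x_n + h/2, w_n + (h/2)·k1); k3 = f(x_n + h/2, w_n + (h/2)·k2); k4 = f(x_n + h, w_n + h·k3); w_{n+1} = w_n + (h/6)·(k1 + 2k2 + 2k3 + k4).
x=0.000000, w=-2.400000:
  k1 = f(0.000000, -2.400000) = 0.000000
  k2 = f(0.130000, -2.400000) = 0.081120
  k3 = f(0.130000, -2.389454) = 0.080764
  k4 = f(0.260000, -2.379001) = 0.160820
  w ← -2.400000 + (0.26/6)·(k1 + 2k2 + 2k3 + k4) = -2.379001
x=0.260000, w=-2.379001:
  k1 = f(0.260000, -2.379001) = 0.160820
  k2 = f(0.390000, -2.358095) = 0.239111
  k3 = f(0.390000, -2.347917) = 0.238079
  k4 = f(0.520000, -2.317101) = 0.313272
  w ← -2.379001 + (0.26/6)·(k1 + 2k2 + 2k3 + k4) = -2.317101
w(0.52) ≈ -2.3171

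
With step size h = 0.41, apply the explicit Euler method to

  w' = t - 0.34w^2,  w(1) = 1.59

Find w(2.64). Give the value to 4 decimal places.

2.4069

Euler: w_{n+1} = w_n + h·f(t_n, w_n).
t=1.000000, w=1.590000: f=0.140446 → w ← 1.590000 + 0.41·0.140446 = 1.647583
t=1.410000, w=1.647583: f=0.487060 → w ← 1.647583 + 0.41·0.487060 = 1.847277
t=1.820000, w=1.847277: f=0.659772 → w ← 1.847277 + 0.41·0.659772 = 2.117784
t=2.230000, w=2.117784: f=0.705097 → w ← 2.117784 + 0.41·0.705097 = 2.406874
w(2.64) ≈ 2.4069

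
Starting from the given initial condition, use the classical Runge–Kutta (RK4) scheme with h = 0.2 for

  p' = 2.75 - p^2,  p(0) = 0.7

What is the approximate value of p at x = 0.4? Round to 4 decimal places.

RK4: k1 = f(x_n, p_n); k2 = f(x_n + h/2, p_n + (h/2)·k1); k3 = f(x_n + h/2, p_n + (h/2)·k2); k4 = f(x_n + h, p_n + h·k3); p_{n+1} = p_n + (h/6)·(k1 + 2k2 + 2k3 + k4).
x=0.000000, p=0.700000:
  k1 = f(0.000000, 0.700000) = 2.260000
  k2 = f(0.100000, 0.926000) = 1.892524
  k3 = f(0.100000, 0.889252) = 1.959230
  k4 = f(0.200000, 1.091846) = 1.557872
  p ← 0.700000 + (0.2/6)·(k1 + 2k2 + 2k3 + k4) = 1.084046
x=0.200000, p=1.084046:
  k1 = f(0.200000, 1.084046) = 1.574844
  k2 = f(0.300000, 1.241530) = 1.208602
  k3 = f(0.300000, 1.204906) = 1.298201
  k4 = f(0.400000, 1.343686) = 0.944507
  p ← 1.084046 + (0.2/6)·(k1 + 2k2 + 2k3 + k4) = 1.335145
p(0.4) ≈ 1.3351

1.3351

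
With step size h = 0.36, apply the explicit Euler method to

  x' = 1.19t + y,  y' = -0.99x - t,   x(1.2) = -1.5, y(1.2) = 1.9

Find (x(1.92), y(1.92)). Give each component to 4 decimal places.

1.0873, 1.5486

Euler on (x,y): x_{n+1} = x_n + h·x', y_{n+1} = y_n + h·y'.
1.200000: (-1.500000, 1.900000); f=(3.328000, 0.285000) → (-0.301920, 2.002600)
1.560000: (-0.301920, 2.002600); f=(3.859000, -1.261099) → (1.087320, 1.548604)
(x(1.92), y(1.92)) ≈ (1.0873, 1.5486)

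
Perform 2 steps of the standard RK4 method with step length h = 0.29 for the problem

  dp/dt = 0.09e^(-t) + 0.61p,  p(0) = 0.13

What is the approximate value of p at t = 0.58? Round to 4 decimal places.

RK4: k1 = f(t_n, p_n); k2 = f(t_n + h/2, p_n + (h/2)·k1); k3 = f(t_n + h/2, p_n + (h/2)·k2); k4 = f(t_n + h, p_n + h·k3); p_{n+1} = p_n + (h/6)·(k1 + 2k2 + 2k3 + k4).
t=0.000000, p=0.130000:
  k1 = f(0.000000, 0.130000) = 0.169300
  k2 = f(0.145000, 0.154549) = 0.172127
  k3 = f(0.145000, 0.154958) = 0.172377
  k4 = f(0.290000, 0.179989) = 0.177137
  p ← 0.130000 + (0.29/6)·(k1 + 2k2 + 2k3 + k4) = 0.180046
t=0.290000, p=0.180046:
  k1 = f(0.290000, 0.180046) = 0.177172
  k2 = f(0.435000, 0.205736) = 0.183753
  k3 = f(0.435000, 0.206691) = 0.184335
  k4 = f(0.580000, 0.233504) = 0.192828
  p ← 0.180046 + (0.29/6)·(k1 + 2k2 + 2k3 + k4) = 0.233512
p(0.58) ≈ 0.2335

0.2335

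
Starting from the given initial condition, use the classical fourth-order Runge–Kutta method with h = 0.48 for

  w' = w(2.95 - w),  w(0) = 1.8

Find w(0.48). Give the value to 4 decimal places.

RK4: k1 = f(t_n, w_n); k2 = f(t_n + h/2, w_n + (h/2)·k1); k3 = f(t_n + h/2, w_n + (h/2)·k2); k4 = f(t_n + h, w_n + h·k3); w_{n+1} = w_n + (h/6)·(k1 + 2k2 + 2k3 + k4).
t=0.000000, w=1.800000:
  k1 = f(0.000000, 1.800000) = 2.070000
  k2 = f(0.240000, 2.296800) = 1.500270
  k3 = f(0.240000, 2.160065) = 1.706311
  k4 = f(0.480000, 2.619029) = 0.866822
  w ← 1.800000 + (0.48/6)·(k1 + 2k2 + 2k3 + k4) = 2.547999
w(0.48) ≈ 2.5480

2.5480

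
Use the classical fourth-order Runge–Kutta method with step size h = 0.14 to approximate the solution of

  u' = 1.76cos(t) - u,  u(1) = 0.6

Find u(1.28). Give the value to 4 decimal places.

0.6298

RK4: k1 = f(t_n, u_n); k2 = f(t_n + h/2, u_n + (h/2)·k1); k3 = f(t_n + h/2, u_n + (h/2)·k2); k4 = f(t_n + h, u_n + h·k3); u_{n+1} = u_n + (h/6)·(k1 + 2k2 + 2k3 + k4).
t=1.000000, u=0.600000:
  k1 = f(1.000000, 0.600000) = 0.350932
  k2 = f(1.070000, 0.624565) = 0.220453
  k3 = f(1.070000, 0.615432) = 0.229587
  k4 = f(1.140000, 0.632142) = 0.102824
  u ← 0.600000 + (0.14/6)·(k1 + 2k2 + 2k3 + k4) = 0.631590
t=1.140000, u=0.631590:
  k1 = f(1.140000, 0.631590) = 0.103377
  k2 = f(1.210000, 0.638826) = -0.017512
  k3 = f(1.210000, 0.630364) = -0.009050
  k4 = f(1.280000, 0.630323) = -0.125704
  u ← 0.631590 + (0.14/6)·(k1 + 2k2 + 2k3 + k4) = 0.629829
u(1.28) ≈ 0.6298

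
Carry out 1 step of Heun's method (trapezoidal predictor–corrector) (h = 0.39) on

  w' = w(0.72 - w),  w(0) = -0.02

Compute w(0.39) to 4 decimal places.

Heun: k1 = f(x_n, w_n); k2 = f(x_n + h, w_n + h·k1); w_{n+1} = w_n + (h/2)·(k1 + k2).
x=0.000000, w=-0.020000:
  k1 = f(0.000000, -0.020000) = -0.014800
  k2 = f(0.390000, -0.025772) = -0.019220
  w ← -0.020000 + (0.39/2)·(-0.014800 + (-0.019220)) = -0.026634
w(0.39) ≈ -0.0266

-0.0266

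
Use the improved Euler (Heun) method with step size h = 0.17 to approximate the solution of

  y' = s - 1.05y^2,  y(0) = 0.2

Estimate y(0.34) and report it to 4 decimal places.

Heun: k1 = f(s_n, y_n); k2 = f(s_n + h, y_n + h·k1); y_{n+1} = y_n + (h/2)·(k1 + k2).
s=0.000000, y=0.200000:
  k1 = f(0.000000, 0.200000) = -0.042000
  k2 = f(0.170000, 0.192860) = 0.130945
  y ← 0.200000 + (0.17/2)·(-0.042000 + 0.130945) = 0.207560
s=0.170000, y=0.207560:
  k1 = f(0.170000, 0.207560) = 0.124765
  k2 = f(0.340000, 0.228770) = 0.285047
  y ← 0.207560 + (0.17/2)·(0.124765 + 0.285047) = 0.242394
y(0.34) ≈ 0.2424

0.2424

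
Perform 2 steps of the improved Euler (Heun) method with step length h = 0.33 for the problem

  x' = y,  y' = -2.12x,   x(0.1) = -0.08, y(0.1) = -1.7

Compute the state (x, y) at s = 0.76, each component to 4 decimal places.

Heun on (x,y): k1 = f(s_n, state_n); k2 = f(s_n + h, state_n + h·k1); state_{n+1} = state_n + (h/2)·(k1 + k2).
0.100000: (-0.080000, -1.700000)
  k1 = (-1.700000, 0.169600)
  predictor → (-0.641000, -1.644032)
  k2 = (-1.644032, 1.358920)
  → (-0.631765, -1.447794)
0.430000: (-0.631765, -1.447794)
  k1 = (-1.447794, 1.339342)
  predictor → (-1.109537, -1.005811)
  k2 = (-1.005811, 2.352219)
  → (-1.036610, -0.838687)
(x(0.76), y(0.76)) ≈ (-1.0366, -0.8387)

-1.0366, -0.8387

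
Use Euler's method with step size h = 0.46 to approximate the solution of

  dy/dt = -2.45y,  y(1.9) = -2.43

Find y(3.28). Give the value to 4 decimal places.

Euler: y_{n+1} = y_n + h·f(t_n, y_n).
t=1.900000, y=-2.430000: f=5.953500 → y ← -2.430000 + 0.46·5.953500 = 0.308610
t=2.360000, y=0.308610: f=-0.756095 → y ← 0.308610 + 0.46·(-0.756095) = -0.039193
t=2.820000, y=-0.039193: f=0.096024 → y ← -0.039193 + 0.46·0.096024 = 0.004978
y(3.28) ≈ 0.0050

0.0050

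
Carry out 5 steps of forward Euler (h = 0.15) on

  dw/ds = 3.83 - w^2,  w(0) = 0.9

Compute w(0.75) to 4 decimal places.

Euler: w_{n+1} = w_n + h·f(s_n, w_n).
s=0.000000, w=0.900000: f=3.020000 → w ← 0.900000 + 0.15·3.020000 = 1.353000
s=0.150000, w=1.353000: f=1.999391 → w ← 1.353000 + 0.15·1.999391 = 1.652909
s=0.300000, w=1.652909: f=1.097893 → w ← 1.652909 + 0.15·1.097893 = 1.817593
s=0.450000, w=1.817593: f=0.526357 → w ← 1.817593 + 0.15·0.526357 = 1.896546
s=0.600000, w=1.896546: f=0.233113 → w ← 1.896546 + 0.15·0.233113 = 1.931513
w(0.75) ≈ 1.9315

1.9315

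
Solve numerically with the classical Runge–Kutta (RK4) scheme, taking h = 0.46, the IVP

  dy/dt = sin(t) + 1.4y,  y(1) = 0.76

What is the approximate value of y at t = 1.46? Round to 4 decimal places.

RK4: k1 = f(t_n, y_n); k2 = f(t_n + h/2, y_n + (h/2)·k1); k3 = f(t_n + h/2, y_n + (h/2)·k2); k4 = f(t_n + h, y_n + h·k3); y_{n+1} = y_n + (h/6)·(k1 + 2k2 + 2k3 + k4).
t=1.000000, y=0.760000:
  k1 = f(1.000000, 0.760000) = 1.905471
  k2 = f(1.230000, 1.198258) = 2.620050
  k3 = f(1.230000, 1.362612) = 2.850145
  k4 = f(1.460000, 2.071067) = 3.893362
  y ← 0.760000 + (0.46/6)·(k1 + 2k2 + 2k3 + k4) = 2.043340
y(1.46) ≈ 2.0433

2.0433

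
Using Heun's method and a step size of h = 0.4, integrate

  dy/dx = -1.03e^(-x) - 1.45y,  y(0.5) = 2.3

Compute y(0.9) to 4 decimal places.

Heun: k1 = f(x_n, y_n); k2 = f(x_n + h, y_n + h·k1); y_{n+1} = y_n + (h/2)·(k1 + k2).
x=0.500000, y=2.300000:
  k1 = f(0.500000, 2.300000) = -3.959727
  k2 = f(0.900000, 0.716109) = -1.457125
  y ← 2.300000 + (0.4/2)·(-3.959727 + (-1.457125)) = 1.216630
y(0.9) ≈ 1.2166

1.2166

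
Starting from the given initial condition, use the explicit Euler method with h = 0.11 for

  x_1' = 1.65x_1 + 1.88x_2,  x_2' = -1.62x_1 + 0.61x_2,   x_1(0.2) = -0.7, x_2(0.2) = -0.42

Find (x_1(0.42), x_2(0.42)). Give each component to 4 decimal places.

-1.1467, -0.1823

Euler on (x_1,x_2): x_1_{n+1} = x_1_n + h·x_1', x_2_{n+1} = x_2_n + h·x_2'.
0.200000: (-0.700000, -0.420000); f=(-1.944600, 0.877800) → (-0.913906, -0.323442)
0.310000: (-0.913906, -0.323442); f=(-2.116016, 1.283228) → (-1.146668, -0.182287)
(x_1(0.42), x_2(0.42)) ≈ (-1.1467, -0.1823)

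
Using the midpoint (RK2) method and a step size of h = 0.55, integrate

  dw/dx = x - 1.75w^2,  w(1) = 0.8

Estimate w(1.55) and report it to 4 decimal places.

0.9350

Midpoint: k1 = f(x_n, w_n); k2 = f(x_n + h/2, w_n + (h/2)·k1); w_{n+1} = w_n + h·k2.
x=1.000000, w=0.800000:
  k1 = f(1.000000, 0.800000) = -0.120000
  k2 = f(1.275000, 0.767000) = 0.245494
  w ← 0.800000 + 0.55·0.245494 = 0.935022
w(1.55) ≈ 0.9350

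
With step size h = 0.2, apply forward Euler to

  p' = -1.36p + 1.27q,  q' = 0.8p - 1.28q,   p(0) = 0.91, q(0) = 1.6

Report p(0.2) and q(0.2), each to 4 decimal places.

Euler on (p,q): p_{n+1} = p_n + h·p', q_{n+1} = q_n + h·q'.
0.000000: (0.910000, 1.600000); f=(0.794400, -1.320000) → (1.068880, 1.336000)
(p(0.2), q(0.2)) ≈ (1.0689, 1.3360)

1.0689, 1.3360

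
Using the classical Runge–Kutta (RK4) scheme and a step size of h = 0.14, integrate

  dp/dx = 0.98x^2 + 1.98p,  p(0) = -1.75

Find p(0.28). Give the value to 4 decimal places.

RK4: k1 = f(x_n, p_n); k2 = f(x_n + h/2, p_n + (h/2)·k1); k3 = f(x_n + h/2, p_n + (h/2)·k2); k4 = f(x_n + h, p_n + h·k3); p_{n+1} = p_n + (h/6)·(k1 + 2k2 + 2k3 + k4).
x=0.000000, p=-1.750000:
  k1 = f(0.000000, -1.750000) = -3.465000
  k2 = f(0.070000, -1.992550) = -3.940447
  k3 = f(0.070000, -2.025831) = -4.006344
  k4 = f(0.140000, -2.310888) = -4.556351
  p ← -1.750000 + (0.14/6)·(k1 + 2k2 + 2k3 + k4) = -2.308015
x=0.140000, p=-2.308015:
  k1 = f(0.140000, -2.308015) = -4.550662
  k2 = f(0.210000, -2.626561) = -5.157374
  k3 = f(0.210000, -2.669031) = -5.241464
  k4 = f(0.280000, -3.041820) = -5.945972
  p ← -2.308015 + (0.14/6)·(k1 + 2k2 + 2k3 + k4) = -3.038216
p(0.28) ≈ -3.0382

-3.0382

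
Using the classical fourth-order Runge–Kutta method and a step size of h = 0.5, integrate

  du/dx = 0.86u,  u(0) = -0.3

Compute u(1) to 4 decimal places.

RK4: k1 = f(x_n, u_n); k2 = f(x_n + h/2, u_n + (h/2)·k1); k3 = f(x_n + h/2, u_n + (h/2)·k2); k4 = f(x_n + h, u_n + h·k3); u_{n+1} = u_n + (h/6)·(k1 + 2k2 + 2k3 + k4).
x=0.000000, u=-0.300000:
  k1 = f(0.000000, -0.300000) = -0.258000
  k2 = f(0.250000, -0.364500) = -0.313470
  k3 = f(0.250000, -0.378367) = -0.325396
  k4 = f(0.500000, -0.462698) = -0.397920
  u ← -0.300000 + (0.5/6)·(k1 + 2k2 + 2k3 + k4) = -0.461138
x=0.500000, u=-0.461138:
  k1 = f(0.500000, -0.461138) = -0.396578
  k2 = f(0.750000, -0.560282) = -0.481843
  k3 = f(0.750000, -0.581598) = -0.500175
  k4 = f(1.000000, -0.711225) = -0.611654
  u ← -0.461138 + (0.5/6)·(k1 + 2k2 + 2k3 + k4) = -0.708827
u(1) ≈ -0.7088

-0.7088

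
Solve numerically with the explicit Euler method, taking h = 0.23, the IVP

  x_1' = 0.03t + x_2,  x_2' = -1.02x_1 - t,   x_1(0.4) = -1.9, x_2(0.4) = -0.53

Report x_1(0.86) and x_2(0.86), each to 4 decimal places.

-2.0553, 0.1525

Euler on (x_1,x_2): x_1_{n+1} = x_1_n + h·x_1', x_2_{n+1} = x_2_n + h·x_2'.
0.400000: (-1.900000, -0.530000); f=(-0.518000, 1.538000) → (-2.019140, -0.176260)
0.630000: (-2.019140, -0.176260); f=(-0.157360, 1.429523) → (-2.055333, 0.152530)
(x_1(0.86), x_2(0.86)) ≈ (-2.0553, 0.1525)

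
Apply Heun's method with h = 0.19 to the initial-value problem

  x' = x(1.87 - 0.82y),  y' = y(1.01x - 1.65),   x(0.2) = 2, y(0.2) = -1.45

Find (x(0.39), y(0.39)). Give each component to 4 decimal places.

Heun on (x,y): k1 = f(s_n, state_n); k2 = f(s_n + h, state_n + h·k1); state_{n+1} = state_n + (h/2)·(k1 + k2).
0.200000: (2.000000, -1.450000)
  k1 = (6.118000, -0.536500)
  predictor → (3.162420, -1.551935)
  k2 = (9.938179, -2.396256)
  → (3.525337, -1.728612)
(x(0.39), y(0.39)) ≈ (3.5253, -1.7286)

3.5253, -1.7286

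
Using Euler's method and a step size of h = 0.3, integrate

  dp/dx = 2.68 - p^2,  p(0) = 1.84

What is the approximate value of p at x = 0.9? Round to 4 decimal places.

1.6371

Euler: p_{n+1} = p_n + h·f(x_n, p_n).
x=0.000000, p=1.840000: f=-0.705600 → p ← 1.840000 + 0.3·(-0.705600) = 1.628320
x=0.300000, p=1.628320: f=0.028574 → p ← 1.628320 + 0.3·0.028574 = 1.636892
x=0.600000, p=1.636892: f=0.000584 → p ← 1.636892 + 0.3·0.000584 = 1.637067
p(0.9) ≈ 1.6371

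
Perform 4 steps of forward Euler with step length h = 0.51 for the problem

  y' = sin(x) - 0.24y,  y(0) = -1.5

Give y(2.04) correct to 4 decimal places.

Euler: y_{n+1} = y_n + h·f(x_n, y_n).
x=0.000000, y=-1.500000: f=0.360000 → y ← -1.500000 + 0.51·0.360000 = -1.316400
x=0.510000, y=-1.316400: f=0.804113 → y ← -1.316400 + 0.51·0.804113 = -0.906302
x=1.020000, y=-0.906302: f=1.069621 → y ← -0.906302 + 0.51·1.069621 = -0.360796
x=1.530000, y=-0.360796: f=1.085759 → y ← -0.360796 + 0.51·1.085759 = 0.192941
y(2.04) ≈ 0.1929

0.1929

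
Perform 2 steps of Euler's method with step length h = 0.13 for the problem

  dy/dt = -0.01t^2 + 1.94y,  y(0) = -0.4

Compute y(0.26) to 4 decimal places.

Euler: y_{n+1} = y_n + h·f(t_n, y_n).
t=0.000000, y=-0.400000: f=-0.776000 → y ← -0.400000 + 0.13·(-0.776000) = -0.500880
t=0.130000, y=-0.500880: f=-0.971876 → y ← -0.500880 + 0.13·(-0.971876) = -0.627224
y(0.26) ≈ -0.6272

-0.6272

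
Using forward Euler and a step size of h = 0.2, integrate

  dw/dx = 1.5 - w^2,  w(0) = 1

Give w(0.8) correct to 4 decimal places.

Euler: w_{n+1} = w_n + h·f(x_n, w_n).
x=0.000000, w=1.000000: f=0.500000 → w ← 1.000000 + 0.2·0.500000 = 1.100000
x=0.200000, w=1.100000: f=0.290000 → w ← 1.100000 + 0.2·0.290000 = 1.158000
x=0.400000, w=1.158000: f=0.159036 → w ← 1.158000 + 0.2·0.159036 = 1.189807
x=0.600000, w=1.189807: f=0.084359 → w ← 1.189807 + 0.2·0.084359 = 1.206679
w(0.8) ≈ 1.2067

1.2067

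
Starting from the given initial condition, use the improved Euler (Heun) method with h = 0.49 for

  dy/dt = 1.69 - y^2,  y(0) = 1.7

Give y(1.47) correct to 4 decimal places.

Heun: k1 = f(t_n, y_n); k2 = f(t_n + h, y_n + h·k1); y_{n+1} = y_n + (h/2)·(k1 + k2).
t=0.000000, y=1.700000:
  k1 = f(0.000000, 1.700000) = -1.200000
  k2 = f(0.490000, 1.112000) = 0.453456
  y ← 1.700000 + (0.49/2)·(-1.200000 + 0.453456) = 1.517097
t=0.490000, y=1.517097:
  k1 = f(0.490000, 1.517097) = -0.611582
  k2 = f(0.980000, 1.217421) = 0.207885
  y ← 1.517097 + (0.49/2)·(-0.611582 + 0.207885) = 1.418191
t=0.980000, y=1.418191:
  k1 = f(0.980000, 1.418191) = -0.321266
  k2 = f(1.470000, 1.260771) = 0.100457
  y ← 1.418191 + (0.49/2)·(-0.321266 + 0.100457) = 1.364093
y(1.47) ≈ 1.3641

1.3641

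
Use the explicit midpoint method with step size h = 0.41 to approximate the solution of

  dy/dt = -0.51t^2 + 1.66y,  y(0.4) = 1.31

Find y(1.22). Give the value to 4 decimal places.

Midpoint: k1 = f(t_n, y_n); k2 = f(t_n + h/2, y_n + (h/2)·k1); y_{n+1} = y_n + h·k2.
t=0.400000, y=1.310000:
  k1 = f(0.400000, 1.310000) = 2.093000
  k2 = f(0.605000, 1.739065) = 2.700175
  y ← 1.310000 + 0.41·2.700175 = 2.417072
t=0.810000, y=2.417072:
  k1 = f(0.810000, 2.417072) = 3.677728
  k2 = f(1.015000, 3.171006) = 4.738455
  y ← 2.417072 + 0.41·4.738455 = 4.359839
y(1.22) ≈ 4.3598

4.3598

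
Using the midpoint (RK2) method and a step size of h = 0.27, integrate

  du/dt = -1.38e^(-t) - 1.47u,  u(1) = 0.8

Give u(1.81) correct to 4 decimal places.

Midpoint: k1 = f(t_n, u_n); k2 = f(t_n + h/2, u_n + (h/2)·k1); u_{n+1} = u_n + h·k2.
t=1.000000, u=0.800000:
  k1 = f(1.000000, 0.800000) = -1.683674
  k2 = f(1.135000, 0.572704) = -1.285437
  u ← 0.800000 + 0.27·(-1.285437) = 0.452932
t=1.270000, u=0.452932:
  k1 = f(1.270000, 0.452932) = -1.053357
  k2 = f(1.405000, 0.310729) = -0.795378
  u ← 0.452932 + 0.27·(-0.795378) = 0.238180
t=1.540000, u=0.238180:
  k1 = f(1.540000, 0.238180) = -0.645970
  k2 = f(1.675000, 0.150974) = -0.480417
  u ← 0.238180 + 0.27·(-0.480417) = 0.108467
u(1.81) ≈ 0.1085

0.1085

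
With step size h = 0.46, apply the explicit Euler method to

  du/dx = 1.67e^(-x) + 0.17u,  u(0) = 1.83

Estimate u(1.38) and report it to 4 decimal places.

4.0158

Euler: u_{n+1} = u_n + h·f(x_n, u_n).
x=0.000000, u=1.830000: f=1.981100 → u ← 1.830000 + 0.46·1.981100 = 2.741306
x=0.460000, u=2.741306: f=1.520266 → u ← 2.741306 + 0.46·1.520266 = 3.440628
x=0.920000, u=3.440628: f=1.250434 → u ← 3.440628 + 0.46·1.250434 = 4.015828
u(1.38) ≈ 4.0158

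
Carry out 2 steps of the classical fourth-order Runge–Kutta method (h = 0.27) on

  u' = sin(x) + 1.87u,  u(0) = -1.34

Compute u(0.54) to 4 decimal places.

-3.4714

RK4: k1 = f(x_n, u_n); k2 = f(x_n + h/2, u_n + (h/2)·k1); k3 = f(x_n + h/2, u_n + (h/2)·k2); k4 = f(x_n + h, u_n + h·k3); u_{n+1} = u_n + (h/6)·(k1 + 2k2 + 2k3 + k4).
x=0.000000, u=-1.340000:
  k1 = f(0.000000, -1.340000) = -2.505800
  k2 = f(0.135000, -1.678283) = -3.003799
  k3 = f(0.135000, -1.745513) = -3.129519
  k4 = f(0.270000, -2.184970) = -3.819163
  u ← -1.340000 + (0.27/6)·(k1 + 2k2 + 2k3 + k4) = -2.176622
x=0.270000, u=-2.176622:
  k1 = f(0.270000, -2.176622) = -3.803552
  k2 = f(0.405000, -2.690101) = -4.636471
  k3 = f(0.405000, -2.802545) = -4.846741
  k4 = f(0.540000, -3.485242) = -6.003267
  u ← -2.176622 + (0.27/6)·(k1 + 2k2 + 2k3 + k4) = -3.471418
u(0.54) ≈ -3.4714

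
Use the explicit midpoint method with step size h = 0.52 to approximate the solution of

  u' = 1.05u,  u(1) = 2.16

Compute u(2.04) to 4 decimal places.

6.2062

Midpoint: k1 = f(x_n, u_n); k2 = f(x_n + h/2, u_n + (h/2)·k1); u_{n+1} = u_n + h·k2.
x=1.000000, u=2.160000:
  k1 = f(1.000000, 2.160000) = 2.268000
  k2 = f(1.260000, 2.749680) = 2.887164
  u ← 2.160000 + 0.52·2.887164 = 3.661325
x=1.520000, u=3.661325:
  k1 = f(1.520000, 3.661325) = 3.844392
  k2 = f(1.780000, 4.660867) = 4.893910
  u ← 3.661325 + 0.52·4.893910 = 6.206159
u(2.04) ≈ 6.2062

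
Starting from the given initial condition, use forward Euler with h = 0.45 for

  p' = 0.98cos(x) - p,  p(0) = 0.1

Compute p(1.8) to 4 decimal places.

Euler: p_{n+1} = p_n + h·f(x_n, p_n).
x=0.000000, p=0.100000: f=0.880000 → p ← 0.100000 + 0.45·0.880000 = 0.496000
x=0.450000, p=0.496000: f=0.386438 → p ← 0.496000 + 0.45·0.386438 = 0.669897
x=0.900000, p=0.669897: f=-0.060719 → p ← 0.669897 + 0.45·(-0.060719) = 0.642573
x=1.350000, p=0.642573: f=-0.427947 → p ← 0.642573 + 0.45·(-0.427947) = 0.449997
p(1.8) ≈ 0.4500

0.4500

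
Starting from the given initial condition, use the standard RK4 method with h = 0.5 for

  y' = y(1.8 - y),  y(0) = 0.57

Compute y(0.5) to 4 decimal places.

0.9586

RK4: k1 = f(t_n, y_n); k2 = f(t_n + h/2, y_n + (h/2)·k1); k3 = f(t_n + h/2, y_n + (h/2)·k2); k4 = f(t_n + h, y_n + h·k3); y_{n+1} = y_n + (h/6)·(k1 + 2k2 + 2k3 + k4).
t=0.000000, y=0.570000:
  k1 = f(0.000000, 0.570000) = 0.701100
  k2 = f(0.250000, 0.745275) = 0.786060
  k3 = f(0.250000, 0.766515) = 0.792182
  k4 = f(0.500000, 0.966091) = 0.805632
  y ← 0.570000 + (0.5/6)·(k1 + 2k2 + 2k3 + k4) = 0.958601
y(0.5) ≈ 0.9586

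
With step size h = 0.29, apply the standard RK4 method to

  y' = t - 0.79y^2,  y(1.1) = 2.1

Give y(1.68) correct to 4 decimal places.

RK4: k1 = f(t_n, y_n); k2 = f(t_n + h/2, y_n + (h/2)·k1); k3 = f(t_n + h/2, y_n + (h/2)·k2); k4 = f(t_n + h, y_n + h·k3); y_{n+1} = y_n + (h/6)·(k1 + 2k2 + 2k3 + k4).
t=1.100000, y=2.100000:
  k1 = f(1.100000, 2.100000) = -2.383900
  k2 = f(1.245000, 1.754335) = -1.186375
  k3 = f(1.245000, 1.927976) = -1.691501
  k4 = f(1.390000, 1.609465) = -0.656397
  y ← 2.100000 + (0.29/6)·(k1 + 2k2 + 2k3 + k4) = 1.674858
t=1.390000, y=1.674858:
  k1 = f(1.390000, 1.674858) = -0.826067
  k2 = f(1.535000, 1.555078) = -0.375431
  k3 = f(1.535000, 1.620420) = -0.539351
  k4 = f(1.680000, 1.518446) = -0.141485
  y ← 1.674858 + (0.29/6)·(k1 + 2k2 + 2k3 + k4) = 1.539664
y(1.68) ≈ 1.5397

1.5397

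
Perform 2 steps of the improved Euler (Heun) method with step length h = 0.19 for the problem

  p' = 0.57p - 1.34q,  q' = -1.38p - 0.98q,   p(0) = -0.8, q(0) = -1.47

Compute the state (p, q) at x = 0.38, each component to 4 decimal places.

-0.3791, -0.7837

Heun on (p,q): k1 = f(x_n, state_n); k2 = f(x_n + h, state_n + h·k1); state_{n+1} = state_n + (h/2)·(k1 + k2).
0.000000: (-0.800000, -1.470000)
  k1 = (1.513800, 2.544600)
  predictor → (-0.512378, -0.986526)
  k2 = (1.029889, 1.673877)
  → (-0.558350, -1.069245)
0.190000: (-0.558350, -1.069245)
  k1 = (1.114529, 1.818382)
  predictor → (-0.346589, -0.723752)
  k2 = (0.772272, 1.187570)
  → (-0.379103, -0.783679)
(p(0.38), q(0.38)) ≈ (-0.3791, -0.7837)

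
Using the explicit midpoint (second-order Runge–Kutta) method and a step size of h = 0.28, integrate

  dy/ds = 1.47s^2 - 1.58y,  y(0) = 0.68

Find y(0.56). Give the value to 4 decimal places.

0.3629

Midpoint: k1 = f(s_n, y_n); k2 = f(s_n + h/2, y_n + (h/2)·k1); y_{n+1} = y_n + h·k2.
s=0.000000, y=0.680000:
  k1 = f(0.000000, 0.680000) = -1.074400
  k2 = f(0.140000, 0.529584) = -0.807931
  y ← 0.680000 + 0.28·(-0.807931) = 0.453779
s=0.280000, y=0.453779:
  k1 = f(0.280000, 0.453779) = -0.601723
  k2 = f(0.420000, 0.369538) = -0.324562
  y ← 0.453779 + 0.28·(-0.324562) = 0.362902
y(0.56) ≈ 0.3629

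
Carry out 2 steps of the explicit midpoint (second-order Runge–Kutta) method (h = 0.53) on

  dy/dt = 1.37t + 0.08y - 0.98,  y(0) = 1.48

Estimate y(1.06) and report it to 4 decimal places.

1.3133

Midpoint: k1 = f(t_n, y_n); k2 = f(t_n + h/2, y_n + (h/2)·k1); y_{n+1} = y_n + h·k2.
t=0.000000, y=1.480000:
  k1 = f(0.000000, 1.480000) = -0.861600
  k2 = f(0.265000, 1.251676) = -0.516816
  y ← 1.480000 + 0.53·(-0.516816) = 1.206088
t=0.530000, y=1.206088:
  k1 = f(0.530000, 1.206088) = -0.157413
  k2 = f(0.795000, 1.164373) = 0.202300
  y ← 1.206088 + 0.53·0.202300 = 1.313306
y(1.06) ≈ 1.3133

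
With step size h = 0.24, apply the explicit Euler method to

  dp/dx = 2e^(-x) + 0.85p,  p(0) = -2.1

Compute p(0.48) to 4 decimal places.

Euler: p_{n+1} = p_n + h·f(x_n, p_n).
x=0.000000, p=-2.100000: f=0.215000 → p ← -2.100000 + 0.24·0.215000 = -2.048400
x=0.240000, p=-2.048400: f=-0.167884 → p ← -2.048400 + 0.24·(-0.167884) = -2.088692
p(0.48) ≈ -2.0887

-2.0887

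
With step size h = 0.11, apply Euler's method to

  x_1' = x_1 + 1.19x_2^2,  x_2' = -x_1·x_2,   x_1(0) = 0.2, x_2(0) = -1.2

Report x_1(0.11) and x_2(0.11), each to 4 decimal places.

Euler on (x_1,x_2): x_1_{n+1} = x_1_n + h·x_1', x_2_{n+1} = x_2_n + h·x_2'.
0.000000: (0.200000, -1.200000); f=(1.913600, 0.240000) → (0.410496, -1.173600)
(x_1(0.11), x_2(0.11)) ≈ (0.4105, -1.1736)

0.4105, -1.1736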